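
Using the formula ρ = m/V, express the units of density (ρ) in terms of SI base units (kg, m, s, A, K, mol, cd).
Units of each symbol in ρ = m/V:
  m (mass): kg
  V (volume): m³  → in the denominator, contributes 1/m³

Multiplying the contributions: [kg] · [1/m³]
Adding exponents of each base unit: kg: 1, m: -3
SI base units of density: kg/m³

Answer: kg/m³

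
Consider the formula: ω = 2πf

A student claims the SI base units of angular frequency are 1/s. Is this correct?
Units of each symbol in ω = 2πf:
  f (frequency): 1/s
  The factor 2π is dimensionless.

Multiplying the contributions: [1/s]
Adding exponents of each base unit: s: -1
SI base units of angular frequency: 1/s

The claimed units 1/s match the derived units, so the claim is correct.

Answer: Yes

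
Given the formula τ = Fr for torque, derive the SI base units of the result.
Units of each symbol in τ = Fr:
  F (force): kg·m/s²
  r (lever arm): m

Multiplying the contributions: [kg·m/s²] · [m]
Adding exponents of each base unit: kg: 1, m: 2, s: -2
SI base units of torque: kg·m²/s²

Answer: kg·m²/s²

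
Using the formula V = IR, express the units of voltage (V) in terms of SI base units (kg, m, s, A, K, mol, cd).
Units of each symbol in V = IR:
  I (current): A
  R (resistance, in ohms): kg·m²/(s³·A²)

Multiplying the contributions: [A] · [kg·m²/(s³·A²)]
Adding exponents of each base unit: kg: 1, m: 2, s: -3, A: -1
SI base units of voltage: kg·m²/(s³·A)

Answer: kg·m²/(s³·A)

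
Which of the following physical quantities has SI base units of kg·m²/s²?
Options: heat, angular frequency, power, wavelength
Checking the SI base units of each option:
  heat (Q = mcΔT): kg·m²/s²  ✓ matches
  angular frequency (ω = 2πf): 1/s  ✗
  power (P = W/t): kg·m²/s³  ✗
  wavelength (λ = v/f): m  ✗

Only heat has units kg·m²/s².

Answer: heat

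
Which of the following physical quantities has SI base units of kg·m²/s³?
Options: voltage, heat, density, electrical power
Checking the SI base units of each option:
  voltage (V = IR): kg·m²/(s³·A)  ✗
  heat (Q = mcΔT): kg·m²/s²  ✗
  density (ρ = m/V): kg/m³  ✗
  electrical power (P = IV): kg·m²/s³  ✓ matches

Only electrical power has units kg·m²/s³.

Answer: electrical power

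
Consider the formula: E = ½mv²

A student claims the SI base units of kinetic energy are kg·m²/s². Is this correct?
Units of each symbol in E = ½mv²:
  m (mass): kg
  v (speed): m/s  → to the power 2, contributes m²/s²
  The factor ½ is dimensionless.

Multiplying the contributions: [kg] · [m²/s²]
Adding exponents of each base unit: kg: 1, m: 2, s: -2
SI base units of kinetic energy: kg·m²/s²

The claimed units kg·m²/s² match the derived units, so the claim is correct.

Answer: Yes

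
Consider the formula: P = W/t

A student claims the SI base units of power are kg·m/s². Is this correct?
Units of each symbol in P = W/t:
  W (work): kg·m²/s²
  t (time): s  → in the denominator, contributes 1/s

Multiplying the contributions: [kg·m²/s²] · [1/s]
Adding exponents of each base unit: kg: 1, m: 2, s: -3
SI base units of power: kg·m²/s³

The claimed units kg·m/s² (exponents kg: 1, m: 1, s: -2) do not match the derived units kg·m²/s³ (exponents kg: 1, m: 2, s: -3), so the claim is incorrect.

Answer: No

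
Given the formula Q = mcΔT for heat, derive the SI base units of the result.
Units of each symbol in Q = mcΔT:
  m (mass): kg
  c (specific heat capacity, in J/(kg·K)): m²/(s²·K)
  ΔT (temperature change): K

Multiplying the contributions: [kg] · [m²/(s²·K)] · [K]
Adding exponents of each base unit: kg: 1, m: 2, s: -2
SI base units of heat: kg·m²/s²

Answer: kg·m²/s²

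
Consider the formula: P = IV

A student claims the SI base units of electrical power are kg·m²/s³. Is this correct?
Units of each symbol in P = IV:
  I (current): A
  V (voltage, in volts): kg·m²/(s³·A)

Multiplying the contributions: [A] · [kg·m²/(s³·A)]
Adding exponents of each base unit: kg: 1, m: 2, s: -3
SI base units of electrical power: kg·m²/s³

The claimed units kg·m²/s³ match the derived units, so the claim is correct.

Answer: Yes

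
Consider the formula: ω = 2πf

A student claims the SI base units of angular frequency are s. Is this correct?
Units of each symbol in ω = 2πf:
  f (frequency): 1/s
  The factor 2π is dimensionless.

Multiplying the contributions: [1/s]
Adding exponents of each base unit: s: -1
SI base units of angular frequency: 1/s

The claimed units s (exponents s: 1) do not match the derived units 1/s (exponents s: -1), so the claim is incorrect.

Answer: No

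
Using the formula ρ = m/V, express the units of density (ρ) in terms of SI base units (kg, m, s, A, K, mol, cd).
Units of each symbol in ρ = m/V:
  m (mass): kg
  V (volume): m³  → in the denominator, contributes 1/m³

Multiplying the contributions: [kg] · [1/m³]
Adding exponents of each base unit: kg: 1, m: -3
SI base units of density: kg/m³

Answer: kg/m³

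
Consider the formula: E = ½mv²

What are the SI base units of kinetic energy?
Units of each symbol in E = ½mv²:
  m (mass): kg
  v (speed): m/s  → to the power 2, contributes m²/s²
  The factor ½ is dimensionless.

Multiplying the contributions: [kg] · [m²/s²]
Adding exponents of each base unit: kg: 1, m: 2, s: -2
SI base units of kinetic energy: kg·m²/s²

Answer: kg·m²/s²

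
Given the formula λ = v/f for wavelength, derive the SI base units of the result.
Units of each symbol in λ = v/f:
  v (wave speed): m/s
  f (frequency): 1/s  → in the denominator, contributes s

Multiplying the contributions: [m/s] · [s]
Adding exponents of each base unit: m: 1
SI base units of wavelength: m

Answer: m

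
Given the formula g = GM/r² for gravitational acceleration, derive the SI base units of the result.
Units of each symbol in g = GM/r²:
  G (gravitational constant): m³/(kg·s²)
  M (mass): kg
  r (distance): m  → to the power 2 in the denominator, contributes 1/m²

Multiplying the contributions: [m³/(kg·s²)] · [kg] · [1/m²]
Adding exponents of each base unit: m: 1, s: -2
SI base units of gravitational acceleration: m/s²

Answer: m/s²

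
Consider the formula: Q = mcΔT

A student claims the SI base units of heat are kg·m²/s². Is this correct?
Units of each symbol in Q = mcΔT:
  m (mass): kg
  c (specific heat capacity, in J/(kg·K)): m²/(s²·K)
  ΔT (temperature change): K

Multiplying the contributions: [kg] · [m²/(s²·K)] · [K]
Adding exponents of each base unit: kg: 1, m: 2, s: -2
SI base units of heat: kg·m²/s²

The claimed units kg·m²/s² match the derived units, so the claim is correct.

Answer: Yes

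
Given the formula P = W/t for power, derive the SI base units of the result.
Units of each symbol in P = W/t:
  W (work): kg·m²/s²
  t (time): s  → in the denominator, contributes 1/s

Multiplying the contributions: [kg·m²/s²] · [1/s]
Adding exponents of each base unit: kg: 1, m: 2, s: -3
SI base units of power: kg·m²/s³

Answer: kg·m²/s³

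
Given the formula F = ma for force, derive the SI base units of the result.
Units of each symbol in F = ma:
  m (mass): kg
  a (acceleration): m/s²

Multiplying the contributions: [kg] · [m/s²]
Adding exponents of each base unit: kg: 1, m: 1, s: -2
SI base units of force: kg·m/s²

Answer: kg·m/s²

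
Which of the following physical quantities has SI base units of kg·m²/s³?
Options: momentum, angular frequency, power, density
Checking the SI base units of each option:
  momentum (p = mv): kg·m/s  ✗
  angular frequency (ω = 2πf): 1/s  ✗
  power (P = W/t): kg·m²/s³  ✓ matches
  density (ρ = m/V): kg/m³  ✗

Only power has units kg·m²/s³.

Answer: power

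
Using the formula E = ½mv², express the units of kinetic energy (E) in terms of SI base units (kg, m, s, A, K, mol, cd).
Units of each symbol in E = ½mv²:
  m (mass): kg
  v (speed): m/s  → to the power 2, contributes m²/s²
  The factor ½ is dimensionless.

Multiplying the contributions: [kg] · [m²/s²]
Adding exponents of each base unit: kg: 1, m: 2, s: -2
SI base units of kinetic energy: kg·m²/s²

Answer: kg·m²/s²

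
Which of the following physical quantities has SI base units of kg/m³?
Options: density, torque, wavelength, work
Checking the SI base units of each option:
  density (ρ = m/V): kg/m³  ✓ matches
  torque (τ = Fr): kg·m²/s²  ✗
  wavelength (λ = v/f): m  ✗
  work (W = Fd): kg·m²/s²  ✗

Only density has units kg/m³.

Answer: density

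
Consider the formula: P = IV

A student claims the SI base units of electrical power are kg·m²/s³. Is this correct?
Units of each symbol in P = IV:
  I (current): A
  V (voltage, in volts): kg·m²/(s³·A)

Multiplying the contributions: [A] · [kg·m²/(s³·A)]
Adding exponents of each base unit: kg: 1, m: 2, s: -3
SI base units of electrical power: kg·m²/s³

The claimed units kg·m²/s³ match the derived units, so the claim is correct.

Answer: Yes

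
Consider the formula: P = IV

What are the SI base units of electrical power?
Units of each symbol in P = IV:
  I (current): A
  V (voltage, in volts): kg·m²/(s³·A)

Multiplying the contributions: [A] · [kg·m²/(s³·A)]
Adding exponents of each base unit: kg: 1, m: 2, s: -3
SI base units of electrical power: kg·m²/s³

Answer: kg·m²/s³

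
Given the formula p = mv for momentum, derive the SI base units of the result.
Units of each symbol in p = mv:
  m (mass): kg
  v (velocity): m/s

Multiplying the contributions: [kg] · [m/s]
Adding exponents of each base unit: kg: 1, m: 1, s: -1
SI base units of momentum: kg·m/s

Answer: kg·m/s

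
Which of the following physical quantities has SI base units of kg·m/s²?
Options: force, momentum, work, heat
Checking the SI base units of each option:
  force (F = ma): kg·m/s²  ✓ matches
  momentum (p = mv): kg·m/s  ✗
  work (W = Fd): kg·m²/s²  ✗
  heat (Q = mcΔT): kg·m²/s²  ✗

Only force has units kg·m/s².

Answer: force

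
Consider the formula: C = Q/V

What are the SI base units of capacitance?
Units of each symbol in C = Q/V:
  Q (charge, in coulombs): s·A
  V (voltage, in volts): kg·m²/(s³·A)  → in the denominator, contributes s³·A/(kg·m²)

Multiplying the contributions: [s·A] · [s³·A/(kg·m²)]
Adding exponents of each base unit: kg: -1, m: -2, s: 4, A: 2
SI base units of capacitance: s⁴·A²/(kg·m²)

Answer: s⁴·A²/(kg·m²)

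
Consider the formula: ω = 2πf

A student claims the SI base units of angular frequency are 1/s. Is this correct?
Units of each symbol in ω = 2πf:
  f (frequency): 1/s
  The factor 2π is dimensionless.

Multiplying the contributions: [1/s]
Adding exponents of each base unit: s: -1
SI base units of angular frequency: 1/s

The claimed units 1/s match the derived units, so the claim is correct.

Answer: Yes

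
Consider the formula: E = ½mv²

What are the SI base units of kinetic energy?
Units of each symbol in E = ½mv²:
  m (mass): kg
  v (speed): m/s  → to the power 2, contributes m²/s²
  The factor ½ is dimensionless.

Multiplying the contributions: [kg] · [m²/s²]
Adding exponents of each base unit: kg: 1, m: 2, s: -2
SI base units of kinetic energy: kg·m²/s²

Answer: kg·m²/s²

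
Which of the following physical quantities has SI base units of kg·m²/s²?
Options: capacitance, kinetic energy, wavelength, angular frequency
Checking the SI base units of each option:
  capacitance (C = Q/V): s⁴·A²/(kg·m²)  ✗
  kinetic energy (E = ½mv²): kg·m²/s²  ✓ matches
  wavelength (λ = v/f): m  ✗
  angular frequency (ω = 2πf): 1/s  ✗

Only kinetic energy has units kg·m²/s².

Answer: kinetic energy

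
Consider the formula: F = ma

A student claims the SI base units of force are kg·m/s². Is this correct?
Units of each symbol in F = ma:
  m (mass): kg
  a (acceleration): m/s²

Multiplying the contributions: [kg] · [m/s²]
Adding exponents of each base unit: kg: 1, m: 1, s: -2
SI base units of force: kg·m/s²

The claimed units kg·m/s² match the derived units, so the claim is correct.

Answer: Yes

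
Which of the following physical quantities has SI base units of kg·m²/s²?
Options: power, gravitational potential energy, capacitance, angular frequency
Checking the SI base units of each option:
  power (P = W/t): kg·m²/s³  ✗
  gravitational potential energy (U = -GMm/r): kg·m²/s²  ✓ matches
  capacitance (C = Q/V): s⁴·A²/(kg·m²)  ✗
  angular frequency (ω = 2πf): 1/s  ✗

Only gravitational potential energy has units kg·m²/s².

Answer: gravitational potential energy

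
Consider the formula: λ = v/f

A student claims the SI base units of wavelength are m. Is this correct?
Units of each symbol in λ = v/f:
  v (wave speed): m/s
  f (frequency): 1/s  → in the denominator, contributes s

Multiplying the contributions: [m/s] · [s]
Adding exponents of each base unit: m: 1
SI base units of wavelength: m

The claimed units m match the derived units, so the claim is correct.

Answer: Yes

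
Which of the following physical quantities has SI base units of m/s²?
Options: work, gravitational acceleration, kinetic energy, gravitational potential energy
Checking the SI base units of each option:
  work (W = Fd): kg·m²/s²  ✗
  gravitational acceleration (g = GM/r²): m/s²  ✓ matches
  kinetic energy (E = ½mv²): kg·m²/s²  ✗
  gravitational potential energy (U = -GMm/r): kg·m²/s²  ✗

Only gravitational acceleration has units m/s².

Answer: gravitational acceleration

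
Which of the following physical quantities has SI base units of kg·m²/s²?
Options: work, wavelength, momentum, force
Checking the SI base units of each option:
  work (W = Fd): kg·m²/s²  ✓ matches
  wavelength (λ = v/f): m  ✗
  momentum (p = mv): kg·m/s  ✗
  force (F = ma): kg·m/s²  ✗

Only work has units kg·m²/s².

Answer: work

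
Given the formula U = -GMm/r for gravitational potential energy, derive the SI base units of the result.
Units of each symbol in U = -GMm/r:
  G (gravitational constant): m³/(kg·s²)
  M (mass): kg
  m (mass): kg
  r (distance): m  → in the denominator, contributes 1/m
  The minus sign does not affect the units.

Multiplying the contributions: [m³/(kg·s²)] · [kg] · [kg] · [1/m]
Adding exponents of each base unit: kg: 1, m: 2, s: -2
SI base units of gravitational potential energy: kg·m²/s²

Answer: kg·m²/s²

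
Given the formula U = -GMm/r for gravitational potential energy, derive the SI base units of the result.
Units of each symbol in U = -GMm/r:
  G (gravitational constant): m³/(kg·s²)
  M (mass): kg
  m (mass): kg
  r (distance): m  → in the denominator, contributes 1/m
  The minus sign does not affect the units.

Multiplying the contributions: [m³/(kg·s²)] · [kg] · [kg] · [1/m]
Adding exponents of each base unit: kg: 1, m: 2, s: -2
SI base units of gravitational potential energy: kg·m²/s²

Answer: kg·m²/s²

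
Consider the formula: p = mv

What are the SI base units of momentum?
Units of each symbol in p = mv:
  m (mass): kg
  v (velocity): m/s

Multiplying the contributions: [kg] · [m/s]
Adding exponents of each base unit: kg: 1, m: 1, s: -1
SI base units of momentum: kg·m/s

Answer: kg·m/s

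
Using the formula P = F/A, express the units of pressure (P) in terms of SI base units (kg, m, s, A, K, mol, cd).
Units of each symbol in P = F/A:
  F (force): kg·m/s²
  A (area): m²  → in the denominator, contributes 1/m²

Multiplying the contributions: [kg·m/s²] · [1/m²]
Adding exponents of each base unit: kg: 1, m: -1, s: -2
SI base units of pressure: kg/(m·s²)

Answer: kg/(m·s²)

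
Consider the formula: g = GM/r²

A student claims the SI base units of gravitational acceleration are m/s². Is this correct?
Units of each symbol in g = GM/r²:
  G (gravitational constant): m³/(kg·s²)
  M (mass): kg
  r (distance): m  → to the power 2 in the denominator, contributes 1/m²

Multiplying the contributions: [m³/(kg·s²)] · [kg] · [1/m²]
Adding exponents of each base unit: m: 1, s: -2
SI base units of gravitational acceleration: m/s²

The claimed units m/s² match the derived units, so the claim is correct.

Answer: Yes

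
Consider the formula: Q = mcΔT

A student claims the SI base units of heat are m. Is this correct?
Units of each symbol in Q = mcΔT:
  m (mass): kg
  c (specific heat capacity, in J/(kg·K)): m²/(s²·K)
  ΔT (temperature change): K

Multiplying the contributions: [kg] · [m²/(s²·K)] · [K]
Adding exponents of each base unit: kg: 1, m: 2, s: -2
SI base units of heat: kg·m²/s²

The claimed units m (exponents m: 1) do not match the derived units kg·m²/s² (exponents kg: 1, m: 2, s: -2), so the claim is incorrect.

Answer: No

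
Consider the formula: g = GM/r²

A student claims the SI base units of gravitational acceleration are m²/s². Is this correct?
Units of each symbol in g = GM/r²:
  G (gravitational constant): m³/(kg·s²)
  M (mass): kg
  r (distance): m  → to the power 2 in the denominator, contributes 1/m²

Multiplying the contributions: [m³/(kg·s²)] · [kg] · [1/m²]
Adding exponents of each base unit: m: 1, s: -2
SI base units of gravitational acceleration: m/s²

The claimed units m²/s² (exponents m: 2, s: -2) do not match the derived units m/s² (exponents m: 1, s: -2), so the claim is incorrect.

Answer: No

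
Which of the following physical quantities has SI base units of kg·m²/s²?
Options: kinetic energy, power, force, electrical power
Checking the SI base units of each option:
  kinetic energy (E = ½mv²): kg·m²/s²  ✓ matches
  power (P = W/t): kg·m²/s³  ✗
  force (F = ma): kg·m/s²  ✗
  electrical power (P = IV): kg·m²/s³  ✗

Only kinetic energy has units kg·m²/s².

Answer: kinetic energy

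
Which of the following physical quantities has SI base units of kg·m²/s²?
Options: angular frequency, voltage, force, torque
Checking the SI base units of each option:
  angular frequency (ω = 2πf): 1/s  ✗
  voltage (V = IR): kg·m²/(s³·A)  ✗
  force (F = ma): kg·m/s²  ✗
  torque (τ = Fr): kg·m²/s²  ✓ matches

Only torque has units kg·m²/s².

Answer: torque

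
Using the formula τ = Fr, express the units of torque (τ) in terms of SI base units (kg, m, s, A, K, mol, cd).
Units of each symbol in τ = Fr:
  F (force): kg·m/s²
  r (lever arm): m

Multiplying the contributions: [kg·m/s²] · [m]
Adding exponents of each base unit: kg: 1, m: 2, s: -2
SI base units of torque: kg·m²/s²

Answer: kg·m²/s²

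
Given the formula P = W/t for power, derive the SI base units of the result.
Units of each symbol in P = W/t:
  W (work): kg·m²/s²
  t (time): s  → in the denominator, contributes 1/s

Multiplying the contributions: [kg·m²/s²] · [1/s]
Adding exponents of each base unit: kg: 1, m: 2, s: -3
SI base units of power: kg·m²/s³

Answer: kg·m²/s³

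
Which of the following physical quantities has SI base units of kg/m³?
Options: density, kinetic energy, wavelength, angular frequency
Checking the SI base units of each option:
  density (ρ = m/V): kg/m³  ✓ matches
  kinetic energy (E = ½mv²): kg·m²/s²  ✗
  wavelength (λ = v/f): m  ✗
  angular frequency (ω = 2πf): 1/s  ✗

Only density has units kg/m³.

Answer: density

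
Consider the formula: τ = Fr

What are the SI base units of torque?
Units of each symbol in τ = Fr:
  F (force): kg·m/s²
  r (lever arm): m

Multiplying the contributions: [kg·m/s²] · [m]
Adding exponents of each base unit: kg: 1, m: 2, s: -2
SI base units of torque: kg·m²/s²

Answer: kg·m²/s²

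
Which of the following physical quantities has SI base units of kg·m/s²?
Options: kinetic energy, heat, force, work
Checking the SI base units of each option:
  kinetic energy (E = ½mv²): kg·m²/s²  ✗
  heat (Q = mcΔT): kg·m²/s²  ✗
  force (F = ma): kg·m/s²  ✓ matches
  work (W = Fd): kg·m²/s²  ✗

Only force has units kg·m/s².

Answer: force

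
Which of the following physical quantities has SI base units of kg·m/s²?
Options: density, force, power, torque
Checking the SI base units of each option:
  density (ρ = m/V): kg/m³  ✗
  force (F = ma): kg·m/s²  ✓ matches
  power (P = W/t): kg·m²/s³  ✗
  torque (τ = Fr): kg·m²/s²  ✗

Only force has units kg·m/s².

Answer: force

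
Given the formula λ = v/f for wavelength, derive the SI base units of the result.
Units of each symbol in λ = v/f:
  v (wave speed): m/s
  f (frequency): 1/s  → in the denominator, contributes s

Multiplying the contributions: [m/s] · [s]
Adding exponents of each base unit: m: 1
SI base units of wavelength: m

Answer: m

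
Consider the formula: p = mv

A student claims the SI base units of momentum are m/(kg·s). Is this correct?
Units of each symbol in p = mv:
  m (mass): kg
  v (velocity): m/s

Multiplying the contributions: [kg] · [m/s]
Adding exponents of each base unit: kg: 1, m: 1, s: -1
SI base units of momentum: kg·m/s

The claimed units m/(kg·s) (exponents kg: -1, m: 1, s: -1) do not match the derived units kg·m/s (exponents kg: 1, m: 1, s: -1), so the claim is incorrect.

Answer: No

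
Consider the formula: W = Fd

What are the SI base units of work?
Units of each symbol in W = Fd:
  F (force): kg·m/s²
  d (displacement): m

Multiplying the contributions: [kg·m/s²] · [m]
Adding exponents of each base unit: kg: 1, m: 2, s: -2
SI base units of work: kg·m²/s²

Answer: kg·m²/s²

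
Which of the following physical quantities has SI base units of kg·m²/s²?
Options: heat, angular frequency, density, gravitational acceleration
Checking the SI base units of each option:
  heat (Q = mcΔT): kg·m²/s²  ✓ matches
  angular frequency (ω = 2πf): 1/s  ✗
  density (ρ = m/V): kg/m³  ✗
  gravitational acceleration (g = GM/r²): m/s²  ✗

Only heat has units kg·m²/s².

Answer: heat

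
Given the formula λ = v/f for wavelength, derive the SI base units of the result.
Units of each symbol in λ = v/f:
  v (wave speed): m/s
  f (frequency): 1/s  → in the denominator, contributes s

Multiplying the contributions: [m/s] · [s]
Adding exponents of each base unit: m: 1
SI base units of wavelength: m

Answer: m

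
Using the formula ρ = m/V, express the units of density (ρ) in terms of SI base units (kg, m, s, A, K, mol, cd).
Units of each symbol in ρ = m/V:
  m (mass): kg
  V (volume): m³  → in the denominator, contributes 1/m³

Multiplying the contributions: [kg] · [1/m³]
Adding exponents of each base unit: kg: 1, m: -3
SI base units of density: kg/m³

Answer: kg/m³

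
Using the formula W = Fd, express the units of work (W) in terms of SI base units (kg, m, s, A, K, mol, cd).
Units of each symbol in W = Fd:
  F (force): kg·m/s²
  d (displacement): m

Multiplying the contributions: [kg·m/s²] · [m]
Adding exponents of each base unit: kg: 1, m: 2, s: -2
SI base units of work: kg·m²/s²

Answer: kg·m²/s²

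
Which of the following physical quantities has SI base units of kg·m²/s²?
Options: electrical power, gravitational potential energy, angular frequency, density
Checking the SI base units of each option:
  electrical power (P = IV): kg·m²/s³  ✗
  gravitational potential energy (U = -GMm/r): kg·m²/s²  ✓ matches
  angular frequency (ω = 2πf): 1/s  ✗
  density (ρ = m/V): kg/m³  ✗

Only gravitational potential energy has units kg·m²/s².

Answer: gravitational potential energy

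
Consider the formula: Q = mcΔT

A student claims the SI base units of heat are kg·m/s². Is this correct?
Units of each symbol in Q = mcΔT:
  m (mass): kg
  c (specific heat capacity, in J/(kg·K)): m²/(s²·K)
  ΔT (temperature change): K

Multiplying the contributions: [kg] · [m²/(s²·K)] · [K]
Adding exponents of each base unit: kg: 1, m: 2, s: -2
SI base units of heat: kg·m²/s²

The claimed units kg·m/s² (exponents kg: 1, m: 1, s: -2) do not match the derived units kg·m²/s² (exponents kg: 1, m: 2, s: -2), so the claim is incorrect.

Answer: No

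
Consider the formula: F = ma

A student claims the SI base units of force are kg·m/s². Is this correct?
Units of each symbol in F = ma:
  m (mass): kg
  a (acceleration): m/s²

Multiplying the contributions: [kg] · [m/s²]
Adding exponents of each base unit: kg: 1, m: 1, s: -2
SI base units of force: kg·m/s²

The claimed units kg·m/s² match the derived units, so the claim is correct.

Answer: Yes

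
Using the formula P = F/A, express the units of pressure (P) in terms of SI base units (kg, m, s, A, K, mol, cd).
Units of each symbol in P = F/A:
  F (force): kg·m/s²
  A (area): m²  → in the denominator, contributes 1/m²

Multiplying the contributions: [kg·m/s²] · [1/m²]
Adding exponents of each base unit: kg: 1, m: -1, s: -2
SI base units of pressure: kg/(m·s²)

Answer: kg/(m·s²)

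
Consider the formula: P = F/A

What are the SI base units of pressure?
Units of each symbol in P = F/A:
  F (force): kg·m/s²
  A (area): m²  → in the denominator, contributes 1/m²

Multiplying the contributions: [kg·m/s²] · [1/m²]
Adding exponents of each base unit: kg: 1, m: -1, s: -2
SI base units of pressure: kg/(m·s²)

Answer: kg/(m·s²)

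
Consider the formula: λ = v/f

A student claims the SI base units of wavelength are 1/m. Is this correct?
Units of each symbol in λ = v/f:
  v (wave speed): m/s
  f (frequency): 1/s  → in the denominator, contributes s

Multiplying the contributions: [m/s] · [s]
Adding exponents of each base unit: m: 1
SI base units of wavelength: m

The claimed units 1/m (exponents m: -1) do not match the derived units m (exponents m: 1), so the claim is incorrect.

Answer: No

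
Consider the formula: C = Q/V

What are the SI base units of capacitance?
Units of each symbol in C = Q/V:
  Q (charge, in coulombs): s·A
  V (voltage, in volts): kg·m²/(s³·A)  → in the denominator, contributes s³·A/(kg·m²)

Multiplying the contributions: [s·A] · [s³·A/(kg·m²)]
Adding exponents of each base unit: kg: -1, m: -2, s: 4, A: 2
SI base units of capacitance: s⁴·A²/(kg·m²)

Answer: s⁴·A²/(kg·m²)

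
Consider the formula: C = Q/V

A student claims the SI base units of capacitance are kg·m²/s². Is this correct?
Units of each symbol in C = Q/V:
  Q (charge, in coulombs): s·A
  V (voltage, in volts): kg·m²/(s³·A)  → in the denominator, contributes s³·A/(kg·m²)

Multiplying the contributions: [s·A] · [s³·A/(kg·m²)]
Adding exponents of each base unit: kg: -1, m: -2, s: 4, A: 2
SI base units of capacitance: s⁴·A²/(kg·m²)

The claimed units kg·m²/s² (exponents kg: 1, m: 2, s: -2) do not match the derived units s⁴·A²/(kg·m²) (exponents kg: -1, m: -2, s: 4, A: 2), so the claim is incorrect.

Answer: No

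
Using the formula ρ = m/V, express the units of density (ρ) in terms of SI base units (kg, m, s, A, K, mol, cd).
Units of each symbol in ρ = m/V:
  m (mass): kg
  V (volume): m³  → in the denominator, contributes 1/m³

Multiplying the contributions: [kg] · [1/m³]
Adding exponents of each base unit: kg: 1, m: -3
SI base units of density: kg/m³

Answer: kg/m³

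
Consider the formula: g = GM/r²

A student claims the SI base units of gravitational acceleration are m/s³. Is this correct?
Units of each symbol in g = GM/r²:
  G (gravitational constant): m³/(kg·s²)
  M (mass): kg
  r (distance): m  → to the power 2 in the denominator, contributes 1/m²

Multiplying the contributions: [m³/(kg·s²)] · [kg] · [1/m²]
Adding exponents of each base unit: m: 1, s: -2
SI base units of gravitational acceleration: m/s²

The claimed units m/s³ (exponents m: 1, s: -3) do not match the derived units m/s² (exponents m: 1, s: -2), so the claim is incorrect.

Answer: No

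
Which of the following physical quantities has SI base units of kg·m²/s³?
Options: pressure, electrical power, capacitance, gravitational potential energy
Checking the SI base units of each option:
  pressure (P = F/A): kg/(m·s²)  ✗
  electrical power (P = IV): kg·m²/s³  ✓ matches
  capacitance (C = Q/V): s⁴·A²/(kg·m²)  ✗
  gravitational potential energy (U = -GMm/r): kg·m²/s²  ✗

Only electrical power has units kg·m²/s³.

Answer: electrical power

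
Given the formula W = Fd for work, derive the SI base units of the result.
Units of each symbol in W = Fd:
  F (force): kg·m/s²
  d (displacement): m

Multiplying the contributions: [kg·m/s²] · [m]
Adding exponents of each base unit: kg: 1, m: 2, s: -2
SI base units of work: kg·m²/s²

Answer: kg·m²/s²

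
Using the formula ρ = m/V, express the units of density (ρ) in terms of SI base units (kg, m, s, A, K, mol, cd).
Units of each symbol in ρ = m/V:
  m (mass): kg
  V (volume): m³  → in the denominator, contributes 1/m³

Multiplying the contributions: [kg] · [1/m³]
Adding exponents of each base unit: kg: 1, m: -3
SI base units of density: kg/m³

Answer: kg/m³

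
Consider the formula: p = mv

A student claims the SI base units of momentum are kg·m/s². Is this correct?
Units of each symbol in p = mv:
  m (mass): kg
  v (velocity): m/s

Multiplying the contributions: [kg] · [m/s]
Adding exponents of each base unit: kg: 1, m: 1, s: -1
SI base units of momentum: kg·m/s

The claimed units kg·m/s² (exponents kg: 1, m: 1, s: -2) do not match the derived units kg·m/s (exponents kg: 1, m: 1, s: -1), so the claim is incorrect.

Answer: No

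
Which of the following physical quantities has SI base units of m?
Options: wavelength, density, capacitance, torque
Checking the SI base units of each option:
  wavelength (λ = v/f): m  ✓ matches
  density (ρ = m/V): kg/m³  ✗
  capacitance (C = Q/V): s⁴·A²/(kg·m²)  ✗
  torque (τ = Fr): kg·m²/s²  ✗

Only wavelength has units m.

Answer: wavelength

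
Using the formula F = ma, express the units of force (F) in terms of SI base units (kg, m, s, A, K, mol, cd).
Units of each symbol in F = ma:
  m (mass): kg
  a (acceleration): m/s²

Multiplying the contributions: [kg] · [m/s²]
Adding exponents of each base unit: kg: 1, m: 1, s: -2
SI base units of force: kg·m/s²

Answer: kg·m/s²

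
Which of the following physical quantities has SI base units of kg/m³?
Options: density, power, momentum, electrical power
Checking the SI base units of each option:
  density (ρ = m/V): kg/m³  ✓ matches
  power (P = W/t): kg·m²/s³  ✗
  momentum (p = mv): kg·m/s  ✗
  electrical power (P = IV): kg·m²/s³  ✗

Only density has units kg/m³.

Answer: density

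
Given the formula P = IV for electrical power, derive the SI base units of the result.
Units of each symbol in P = IV:
  I (current): A
  V (voltage, in volts): kg·m²/(s³·A)

Multiplying the contributions: [A] · [kg·m²/(s³·A)]
Adding exponents of each base unit: kg: 1, m: 2, s: -3
SI base units of electrical power: kg·m²/s³

Answer: kg·m²/s³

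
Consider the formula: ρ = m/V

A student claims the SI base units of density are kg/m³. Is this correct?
Units of each symbol in ρ = m/V:
  m (mass): kg
  V (volume): m³  → in the denominator, contributes 1/m³

Multiplying the contributions: [kg] · [1/m³]
Adding exponents of each base unit: kg: 1, m: -3
SI base units of density: kg/m³

The claimed units kg/m³ match the derived units, so the claim is correct.

Answer: Yes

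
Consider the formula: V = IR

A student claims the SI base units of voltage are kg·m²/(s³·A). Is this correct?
Units of each symbol in V = IR:
  I (current): A
  R (resistance, in ohms): kg·m²/(s³·A²)

Multiplying the contributions: [A] · [kg·m²/(s³·A²)]
Adding exponents of each base unit: kg: 1, m: 2, s: -3, A: -1
SI base units of voltage: kg·m²/(s³·A)

The claimed units kg·m²/(s³·A) match the derived units, so the claim is correct.

Answer: Yes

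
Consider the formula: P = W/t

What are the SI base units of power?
Units of each symbol in P = W/t:
  W (work): kg·m²/s²
  t (time): s  → in the denominator, contributes 1/s

Multiplying the contributions: [kg·m²/s²] · [1/s]
Adding exponents of each base unit: kg: 1, m: 2, s: -3
SI base units of power: kg·m²/s³

Answer: kg·m²/s³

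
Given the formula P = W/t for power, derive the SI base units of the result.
Units of each symbol in P = W/t:
  W (work): kg·m²/s²
  t (time): s  → in the denominator, contributes 1/s

Multiplying the contributions: [kg·m²/s²] · [1/s]
Adding exponents of each base unit: kg: 1, m: 2, s: -3
SI base units of power: kg·m²/s³

Answer: kg·m²/s³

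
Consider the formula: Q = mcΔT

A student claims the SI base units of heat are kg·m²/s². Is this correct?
Units of each symbol in Q = mcΔT:
  m (mass): kg
  c (specific heat capacity, in J/(kg·K)): m²/(s²·K)
  ΔT (temperature change): K

Multiplying the contributions: [kg] · [m²/(s²·K)] · [K]
Adding exponents of each base unit: kg: 1, m: 2, s: -2
SI base units of heat: kg·m²/s²

The claimed units kg·m²/s² match the derived units, so the claim is correct.

Answer: Yes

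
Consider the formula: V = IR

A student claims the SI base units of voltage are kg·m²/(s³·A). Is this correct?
Units of each symbol in V = IR:
  I (current): A
  R (resistance, in ohms): kg·m²/(s³·A²)

Multiplying the contributions: [A] · [kg·m²/(s³·A²)]
Adding exponents of each base unit: kg: 1, m: 2, s: -3, A: -1
SI base units of voltage: kg·m²/(s³·A)

The claimed units kg·m²/(s³·A) match the derived units, so the claim is correct.

Answer: Yes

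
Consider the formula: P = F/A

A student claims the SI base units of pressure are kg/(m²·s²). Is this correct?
Units of each symbol in P = F/A:
  F (force): kg·m/s²
  A (area): m²  → in the denominator, contributes 1/m²

Multiplying the contributions: [kg·m/s²] · [1/m²]
Adding exponents of each base unit: kg: 1, m: -1, s: -2
SI base units of pressure: kg/(m·s²)

The claimed units kg/(m²·s²) (exponents kg: 1, m: -2, s: -2) do not match the derived units kg/(m·s²) (exponents kg: 1, m: -1, s: -2), so the claim is incorrect.

Answer: No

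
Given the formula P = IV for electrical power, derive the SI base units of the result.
Units of each symbol in P = IV:
  I (current): A
  V (voltage, in volts): kg·m²/(s³·A)

Multiplying the contributions: [A] · [kg·m²/(s³·A)]
Adding exponents of each base unit: kg: 1, m: 2, s: -3
SI base units of electrical power: kg·m²/s³

Answer: kg·m²/s³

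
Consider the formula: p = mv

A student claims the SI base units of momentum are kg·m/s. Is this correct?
Units of each symbol in p = mv:
  m (mass): kg
  v (velocity): m/s

Multiplying the contributions: [kg] · [m/s]
Adding exponents of each base unit: kg: 1, m: 1, s: -1
SI base units of momentum: kg·m/s

The claimed units kg·m/s match the derived units, so the claim is correct.

Answer: Yes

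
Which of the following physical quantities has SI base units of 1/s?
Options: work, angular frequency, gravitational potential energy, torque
Checking the SI base units of each option:
  work (W = Fd): kg·m²/s²  ✗
  angular frequency (ω = 2πf): 1/s  ✓ matches
  gravitational potential energy (U = -GMm/r): kg·m²/s²  ✗
  torque (τ = Fr): kg·m²/s²  ✗

Only angular frequency has units 1/s.

Answer: angular frequency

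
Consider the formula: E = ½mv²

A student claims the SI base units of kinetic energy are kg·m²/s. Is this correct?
Units of each symbol in E = ½mv²:
  m (mass): kg
  v (speed): m/s  → to the power 2, contributes m²/s²
  The factor ½ is dimensionless.

Multiplying the contributions: [kg] · [m²/s²]
Adding exponents of each base unit: kg: 1, m: 2, s: -2
SI base units of kinetic energy: kg·m²/s²

The claimed units kg·m²/s (exponents kg: 1, m: 2, s: -1) do not match the derived units kg·m²/s² (exponents kg: 1, m: 2, s: -2), so the claim is incorrect.

Answer: No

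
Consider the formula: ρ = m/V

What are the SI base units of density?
Units of each symbol in ρ = m/V:
  m (mass): kg
  V (volume): m³  → in the denominator, contributes 1/m³

Multiplying the contributions: [kg] · [1/m³]
Adding exponents of each base unit: kg: 1, m: -3
SI base units of density: kg/m³

Answer: kg/m³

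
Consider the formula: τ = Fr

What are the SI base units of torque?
Units of each symbol in τ = Fr:
  F (force): kg·m/s²
  r (lever arm): m

Multiplying the contributions: [kg·m/s²] · [m]
Adding exponents of each base unit: kg: 1, m: 2, s: -2
SI base units of torque: kg·m²/s²

Answer: kg·m²/s²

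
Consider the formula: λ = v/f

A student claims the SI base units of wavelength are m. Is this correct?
Units of each symbol in λ = v/f:
  v (wave speed): m/s
  f (frequency): 1/s  → in the denominator, contributes s

Multiplying the contributions: [m/s] · [s]
Adding exponents of each base unit: m: 1
SI base units of wavelength: m

The claimed units m match the derived units, so the claim is correct.

Answer: Yes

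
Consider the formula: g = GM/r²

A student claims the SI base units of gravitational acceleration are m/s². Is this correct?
Units of each symbol in g = GM/r²:
  G (gravitational constant): m³/(kg·s²)
  M (mass): kg
  r (distance): m  → to the power 2 in the denominator, contributes 1/m²

Multiplying the contributions: [m³/(kg·s²)] · [kg] · [1/m²]
Adding exponents of each base unit: m: 1, s: -2
SI base units of gravitational acceleration: m/s²

The claimed units m/s² match the derived units, so the claim is correct.

Answer: Yes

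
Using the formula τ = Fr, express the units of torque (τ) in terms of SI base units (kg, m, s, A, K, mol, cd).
Units of each symbol in τ = Fr:
  F (force): kg·m/s²
  r (lever arm): m

Multiplying the contributions: [kg·m/s²] · [m]
Adding exponents of each base unit: kg: 1, m: 2, s: -2
SI base units of torque: kg·m²/s²

Answer: kg·m²/s²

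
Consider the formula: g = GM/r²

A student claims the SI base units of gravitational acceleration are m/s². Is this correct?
Units of each symbol in g = GM/r²:
  G (gravitational constant): m³/(kg·s²)
  M (mass): kg
  r (distance): m  → to the power 2 in the denominator, contributes 1/m²

Multiplying the contributions: [m³/(kg·s²)] · [kg] · [1/m²]
Adding exponents of each base unit: m: 1, s: -2
SI base units of gravitational acceleration: m/s²

The claimed units m/s² match the derived units, so the claim is correct.

Answer: Yes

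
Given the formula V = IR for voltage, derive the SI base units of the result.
Units of each symbol in V = IR:
  I (current): A
  R (resistance, in ohms): kg·m²/(s³·A²)

Multiplying the contributions: [A] · [kg·m²/(s³·A²)]
Adding exponents of each base unit: kg: 1, m: 2, s: -3, A: -1
SI base units of voltage: kg·m²/(s³·A)

Answer: kg·m²/(s³·A)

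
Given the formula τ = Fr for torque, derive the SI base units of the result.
Units of each symbol in τ = Fr:
  F (force): kg·m/s²
  r (lever arm): m

Multiplying the contributions: [kg·m/s²] · [m]
Adding exponents of each base unit: kg: 1, m: 2, s: -2
SI base units of torque: kg·m²/s²

Answer: kg·m²/s²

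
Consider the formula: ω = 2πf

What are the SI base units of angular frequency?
Units of each symbol in ω = 2πf:
  f (frequency): 1/s
  The factor 2π is dimensionless.

Multiplying the contributions: [1/s]
Adding exponents of each base unit: s: -1
SI base units of angular frequency: 1/s

Answer: 1/s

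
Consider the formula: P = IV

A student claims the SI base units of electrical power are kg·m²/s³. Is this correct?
Units of each symbol in P = IV:
  I (current): A
  V (voltage, in volts): kg·m²/(s³·A)

Multiplying the contributions: [A] · [kg·m²/(s³·A)]
Adding exponents of each base unit: kg: 1, m: 2, s: -3
SI base units of electrical power: kg·m²/s³

The claimed units kg·m²/s³ match the derived units, so the claim is correct.

Answer: Yes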